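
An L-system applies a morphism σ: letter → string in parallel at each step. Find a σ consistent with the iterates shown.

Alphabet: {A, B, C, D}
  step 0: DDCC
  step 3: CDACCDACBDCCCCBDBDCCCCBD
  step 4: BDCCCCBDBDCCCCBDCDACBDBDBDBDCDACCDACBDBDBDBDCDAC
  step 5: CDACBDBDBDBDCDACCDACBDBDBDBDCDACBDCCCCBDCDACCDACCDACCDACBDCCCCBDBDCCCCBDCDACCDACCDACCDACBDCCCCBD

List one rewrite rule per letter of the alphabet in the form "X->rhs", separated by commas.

  step 4 ⇒ step 5: BDCCCCBDBDCCCCBDCDACBDBDBDBDCDACCDACBDBDBDBDCDAC ⇒ CDA·C·BD·BD·BD·BD·CDA·C·CDA·C·BD·BD·BD·BD·CDA·C·BD·C·CCC·BD·CDA·C·CDA·C·CDA·C·CDA·C·BD·C·CCC·BD·BD·C·CCC·BD·CDA·C·CDA·C·CDA·C·CDA·C·BD·C·CCC·BD
    A ↦ CCC
    B ↦ CDA
    C ↦ BD
    D ↦ C

A->CCC, B->CDA, C->BD, D->C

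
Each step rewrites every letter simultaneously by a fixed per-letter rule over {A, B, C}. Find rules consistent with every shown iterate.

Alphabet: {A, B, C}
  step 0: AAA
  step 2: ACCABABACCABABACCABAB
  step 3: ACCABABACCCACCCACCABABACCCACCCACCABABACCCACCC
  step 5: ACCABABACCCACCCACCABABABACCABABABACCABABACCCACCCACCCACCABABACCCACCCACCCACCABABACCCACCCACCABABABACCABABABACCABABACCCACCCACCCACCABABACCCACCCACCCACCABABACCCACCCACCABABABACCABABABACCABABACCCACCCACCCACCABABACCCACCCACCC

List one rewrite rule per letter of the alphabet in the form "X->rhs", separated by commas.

A->ACC, B->C, C->AB

  step 2 ⇒ step 3: ACCABABACCABABACCABAB ⇒ ACC·AB·AB·ACC·C·ACC·C·ACC·AB·AB·ACC·C·ACC·C·ACC·AB·AB·ACC·C·ACC·C
    A ↦ ACC
    B ↦ C
    C ↦ AB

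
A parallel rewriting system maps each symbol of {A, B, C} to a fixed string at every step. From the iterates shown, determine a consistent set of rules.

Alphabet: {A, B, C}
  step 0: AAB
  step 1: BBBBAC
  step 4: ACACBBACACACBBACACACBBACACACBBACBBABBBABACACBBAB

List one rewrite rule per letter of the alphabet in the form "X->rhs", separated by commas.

  step 0 ⇒ step 1: AAB ⇒ BB·BB·AC
    A ↦ BB
    B ↦ AC
    C ↦ AB  (constrained at step 1)

A->BB, B->AC, C->AB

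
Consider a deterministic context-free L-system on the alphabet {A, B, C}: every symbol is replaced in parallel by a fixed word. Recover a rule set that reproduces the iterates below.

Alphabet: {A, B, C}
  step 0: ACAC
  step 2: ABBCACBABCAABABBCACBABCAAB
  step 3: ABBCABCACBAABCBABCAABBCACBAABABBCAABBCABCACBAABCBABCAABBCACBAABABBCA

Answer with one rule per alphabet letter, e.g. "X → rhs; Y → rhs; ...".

  step 2 ⇒ step 3: ABBCACBABCAABABBCACBABCAAB ⇒ AB·BCA·BCA·CBA·AB·CBA·BCA·AB·BCA·CBA·AB·AB·BCA·AB·BCA·BCA·CBA·AB·CBA·BCA·AB·BCA·CBA·AB·AB·BCA
    A ↦ AB
    B ↦ BCA
    C ↦ CBA

A->AB, B->BCA, C->CBA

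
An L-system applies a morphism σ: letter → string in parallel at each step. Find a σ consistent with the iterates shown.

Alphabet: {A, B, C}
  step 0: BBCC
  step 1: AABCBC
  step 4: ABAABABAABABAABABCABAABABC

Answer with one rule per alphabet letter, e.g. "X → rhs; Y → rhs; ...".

  step 0 ⇒ step 1: BBCC ⇒ A·A·BC·BC
    B ↦ A
    C ↦ BC
    A ↦ AB  (constrained at step 1)

A->AB, B->A, C->BC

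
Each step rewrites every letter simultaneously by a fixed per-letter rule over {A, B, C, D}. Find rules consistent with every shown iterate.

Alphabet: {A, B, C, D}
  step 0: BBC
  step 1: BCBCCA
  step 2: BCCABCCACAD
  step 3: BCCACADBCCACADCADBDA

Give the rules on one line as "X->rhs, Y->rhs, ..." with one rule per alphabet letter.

  step 2 ⇒ step 3: BCCABCCACAD ⇒ BC·CA·CA·D·BC·CA·CA·D·CA·D·BDA
    A ↦ D
    B ↦ BC
    C ↦ CA
    D ↦ BDA

A->D, B->BC, C->CA, D->BDA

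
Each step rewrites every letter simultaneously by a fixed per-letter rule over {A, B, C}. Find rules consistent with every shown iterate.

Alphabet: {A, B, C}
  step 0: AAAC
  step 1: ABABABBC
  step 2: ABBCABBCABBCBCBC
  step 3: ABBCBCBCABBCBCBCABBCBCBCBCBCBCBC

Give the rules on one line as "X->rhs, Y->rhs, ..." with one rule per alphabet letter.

  step 2 ⇒ step 3: ABBCABBCABBCBCBC ⇒ AB·BC·BC·BC·AB·BC·BC·BC·AB·BC·BC·BC·BC·BC·BC·BC
    A ↦ AB
    B ↦ BC
    C ↦ BC

A->AB, B->BC, C->BC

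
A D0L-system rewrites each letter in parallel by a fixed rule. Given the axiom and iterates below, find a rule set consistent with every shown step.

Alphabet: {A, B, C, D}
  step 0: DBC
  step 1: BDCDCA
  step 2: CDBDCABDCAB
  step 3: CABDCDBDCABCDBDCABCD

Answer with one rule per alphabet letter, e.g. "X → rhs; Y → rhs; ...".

A->B, B->CD, C->CA, D->BD

  step 2 ⇒ step 3: CDBDCABDCAB ⇒ CA·BD·CD·BD·CA·B·CD·BD·CA·B·CD
    A ↦ B
    B ↦ CD
    C ↦ CA
    D ↦ BD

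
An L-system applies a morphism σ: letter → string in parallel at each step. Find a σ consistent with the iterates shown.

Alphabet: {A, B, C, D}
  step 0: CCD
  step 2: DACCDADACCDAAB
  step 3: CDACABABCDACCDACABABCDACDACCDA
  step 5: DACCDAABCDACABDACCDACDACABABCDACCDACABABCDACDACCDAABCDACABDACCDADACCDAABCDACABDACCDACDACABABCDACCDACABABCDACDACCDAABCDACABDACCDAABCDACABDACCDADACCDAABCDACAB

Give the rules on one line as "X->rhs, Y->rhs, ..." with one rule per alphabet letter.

A->DAC, B->CDA, C->AB, D->C

  step 2 ⇒ step 3: DACCDADACCDAAB ⇒ C·DAC·AB·AB·C·DAC·C·DAC·AB·AB·C·DAC·DAC·CDA
    A ↦ DAC
    B ↦ CDA
    C ↦ AB
    D ↦ C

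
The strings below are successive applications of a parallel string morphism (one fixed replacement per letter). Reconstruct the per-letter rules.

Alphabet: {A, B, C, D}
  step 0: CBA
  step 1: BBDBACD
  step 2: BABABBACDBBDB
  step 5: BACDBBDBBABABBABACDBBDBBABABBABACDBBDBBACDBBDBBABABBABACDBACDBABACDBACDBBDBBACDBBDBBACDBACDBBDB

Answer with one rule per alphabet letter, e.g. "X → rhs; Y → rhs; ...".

A->CD, B->BA, C->BBD, D->B

  step 1 ⇒ step 2: BBDBACD ⇒ BA·BA·B·BA·CD·BBD·B
    A ↦ CD
    B ↦ BA
    C ↦ BBD
    D ↦ B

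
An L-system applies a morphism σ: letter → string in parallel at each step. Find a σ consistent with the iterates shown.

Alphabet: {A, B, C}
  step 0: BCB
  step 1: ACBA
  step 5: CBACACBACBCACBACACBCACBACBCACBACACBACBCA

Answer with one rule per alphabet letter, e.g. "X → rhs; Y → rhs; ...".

A->CA, B->A, C->CB

  step 0 ⇒ step 1: BCB ⇒ A·CB·A
    B ↦ A
    C ↦ CB
    A ↦ CA  (constrained at step 1)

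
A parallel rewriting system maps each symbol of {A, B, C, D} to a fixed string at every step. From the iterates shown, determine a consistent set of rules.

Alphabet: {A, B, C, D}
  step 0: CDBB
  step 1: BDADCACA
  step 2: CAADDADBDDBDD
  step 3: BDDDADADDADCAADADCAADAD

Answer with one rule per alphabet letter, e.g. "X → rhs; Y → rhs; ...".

  step 2 ⇒ step 3: CAADDADBDDBDD ⇒ BD·D·D·AD·AD·D·AD·CA·AD·AD·CA·AD·AD
    A ↦ D
    B ↦ CA
    C ↦ BD
    D ↦ AD

A->D, B->CA, C->BD, D->AD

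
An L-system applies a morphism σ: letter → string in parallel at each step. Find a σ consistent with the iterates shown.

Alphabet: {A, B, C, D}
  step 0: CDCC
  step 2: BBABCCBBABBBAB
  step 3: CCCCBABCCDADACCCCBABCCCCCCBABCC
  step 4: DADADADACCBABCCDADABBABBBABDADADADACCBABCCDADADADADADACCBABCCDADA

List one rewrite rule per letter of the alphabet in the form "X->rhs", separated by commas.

  step 3 ⇒ step 4: CCCCBABCCDADACCCCBABCCCCCCBABCC ⇒ DA·DA·DA·DA·CC·BAB·CC·DA·DA·B·BAB·B·BAB·DA·DA·DA·DA·CC·BAB·CC·DA·DA·DA·DA·DA·DA·CC·BAB·CC·DA·DA
    A ↦ BAB
    B ↦ CC
    C ↦ DA
    D ↦ B

A->BAB, B->CC, C->DA, D->B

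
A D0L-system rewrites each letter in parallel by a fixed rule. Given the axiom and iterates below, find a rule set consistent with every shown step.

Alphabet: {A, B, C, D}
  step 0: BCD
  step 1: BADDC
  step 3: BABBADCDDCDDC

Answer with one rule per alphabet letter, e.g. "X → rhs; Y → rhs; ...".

  step 0 ⇒ step 1: BCD ⇒ BA·D·DC
    B ↦ BA
    C ↦ D
    D ↦ DC
    A ↦ B  (constrained at step 1)

A->B, B->BA, C->D, D->DC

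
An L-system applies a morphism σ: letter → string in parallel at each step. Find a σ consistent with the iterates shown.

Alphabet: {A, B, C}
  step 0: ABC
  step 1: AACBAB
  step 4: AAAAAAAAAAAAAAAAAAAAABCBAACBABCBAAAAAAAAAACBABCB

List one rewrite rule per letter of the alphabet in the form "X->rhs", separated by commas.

A->AA, B->CB, C->AB

  step 0 ⇒ step 1: ABC ⇒ AA·CB·AB
    A ↦ AA
    B ↦ CB
    C ↦ AB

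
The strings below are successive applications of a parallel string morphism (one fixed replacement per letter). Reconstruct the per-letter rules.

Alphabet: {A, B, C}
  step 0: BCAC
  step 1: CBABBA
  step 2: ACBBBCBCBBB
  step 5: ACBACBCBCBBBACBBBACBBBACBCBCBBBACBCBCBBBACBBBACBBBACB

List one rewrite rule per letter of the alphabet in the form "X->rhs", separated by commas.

A->BB, B->CB, C->A

  step 1 ⇒ step 2: CBABBA ⇒ A·CB·BB·CB·CB·BB
    A ↦ BB
    B ↦ CB
    C ↦ A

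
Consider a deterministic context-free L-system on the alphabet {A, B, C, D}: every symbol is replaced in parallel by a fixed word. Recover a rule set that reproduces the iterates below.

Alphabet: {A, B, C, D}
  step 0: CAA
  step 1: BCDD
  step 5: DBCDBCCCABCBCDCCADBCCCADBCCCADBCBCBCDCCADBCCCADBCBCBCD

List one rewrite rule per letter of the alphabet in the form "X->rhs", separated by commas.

A->D, B->D, C->BC, D->CCA

  step 0 ⇒ step 1: CAA ⇒ BC·D·D
    A ↦ D
    C ↦ BC
    B ↦ D  (constrained at step 1)
    D ↦ CCA  (constrained at step 1)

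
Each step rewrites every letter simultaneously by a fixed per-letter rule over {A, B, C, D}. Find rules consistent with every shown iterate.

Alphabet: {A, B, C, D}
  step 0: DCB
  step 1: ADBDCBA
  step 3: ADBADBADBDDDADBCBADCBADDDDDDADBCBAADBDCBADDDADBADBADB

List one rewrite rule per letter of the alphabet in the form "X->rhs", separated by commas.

A->DDD, B->CBA, C->D, D->ADB

  step 0 ⇒ step 1: DCB ⇒ ADB·D·CBA
    B ↦ CBA
    C ↦ D
    D ↦ ADB
    A ↦ DDD  (constrained at step 1)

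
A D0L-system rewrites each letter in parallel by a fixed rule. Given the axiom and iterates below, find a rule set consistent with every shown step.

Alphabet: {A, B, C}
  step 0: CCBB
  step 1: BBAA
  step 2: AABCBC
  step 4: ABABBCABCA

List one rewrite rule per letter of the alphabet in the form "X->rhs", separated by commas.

  step 1 ⇒ step 2: BBAA ⇒ A·A·BC·BC
    A ↦ BC
    B ↦ A
  step 0 ⇒ step 1: CCBB ⇒ B·B·A·A
    C ↦ B

A->BC, B->A, C->B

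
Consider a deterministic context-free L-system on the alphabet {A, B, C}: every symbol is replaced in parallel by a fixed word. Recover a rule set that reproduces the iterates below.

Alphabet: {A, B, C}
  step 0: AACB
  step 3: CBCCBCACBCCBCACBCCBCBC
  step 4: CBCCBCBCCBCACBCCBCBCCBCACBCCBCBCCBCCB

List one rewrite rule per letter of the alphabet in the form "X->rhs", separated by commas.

A->CA, B->C, C->CB

  step 3 ⇒ step 4: CBCCBCACBCCBCACBCCBCBC ⇒ CB·C·CB·CB·C·CB·CA·CB·C·CB·CB·C·CB·CA·CB·C·CB·CB·C·CB·C·CB
    A ↦ CA
    B ↦ C
    C ↦ CB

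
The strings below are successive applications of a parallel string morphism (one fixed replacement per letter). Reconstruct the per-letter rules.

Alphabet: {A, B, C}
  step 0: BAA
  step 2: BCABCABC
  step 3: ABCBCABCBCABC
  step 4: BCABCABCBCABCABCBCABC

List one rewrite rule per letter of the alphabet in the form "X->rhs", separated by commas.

A->BC, B->A, C->BC

  step 3 ⇒ step 4: ABCBCABCBCABC ⇒ BC·A·BC·A·BC·BC·A·BC·A·BC·BC·A·BC
    A ↦ BC
    B ↦ A
    C ↦ BC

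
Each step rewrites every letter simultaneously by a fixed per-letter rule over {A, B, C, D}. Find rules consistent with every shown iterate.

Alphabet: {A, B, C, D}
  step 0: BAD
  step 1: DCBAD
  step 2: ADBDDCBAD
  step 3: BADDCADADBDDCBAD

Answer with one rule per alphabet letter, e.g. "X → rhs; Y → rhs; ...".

  step 2 ⇒ step 3: ADBDDCBAD ⇒ B·AD·DC·AD·AD·BD·DC·B·AD
    A ↦ B
    B ↦ DC
    C ↦ BD
    D ↦ AD

A->B, B->DC, C->BD, D->AD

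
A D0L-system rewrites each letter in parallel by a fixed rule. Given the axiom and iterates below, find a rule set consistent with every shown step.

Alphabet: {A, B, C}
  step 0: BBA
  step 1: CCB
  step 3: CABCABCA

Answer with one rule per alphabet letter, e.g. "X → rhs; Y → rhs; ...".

  step 0 ⇒ step 1: BBA ⇒ C·C·B
    A ↦ B
    B ↦ C
    C ↦ CA  (constrained at step 1)

A->B, B->C, C->CA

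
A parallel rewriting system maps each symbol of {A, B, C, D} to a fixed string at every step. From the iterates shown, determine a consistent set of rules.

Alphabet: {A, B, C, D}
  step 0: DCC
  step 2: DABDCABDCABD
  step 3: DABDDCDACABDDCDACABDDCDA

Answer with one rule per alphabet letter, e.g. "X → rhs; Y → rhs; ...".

A->BD, B->DC, C->CA, D->DA

  step 2 ⇒ step 3: DABDCABDCABD ⇒ DA·BD·DC·DA·CA·BD·DC·DA·CA·BD·DC·DA
    A ↦ BD
    B ↦ DC
    C ↦ CA
    D ↦ DA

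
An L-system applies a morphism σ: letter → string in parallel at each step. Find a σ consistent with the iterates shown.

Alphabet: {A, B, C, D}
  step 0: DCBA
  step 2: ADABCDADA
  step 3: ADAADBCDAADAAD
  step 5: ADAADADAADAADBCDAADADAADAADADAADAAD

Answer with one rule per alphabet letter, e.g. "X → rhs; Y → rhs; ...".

  step 2 ⇒ step 3: ADABCDADA ⇒ AD·A·AD·BC·D·A·AD·A·AD
    A ↦ AD
    B ↦ BC
    C ↦ D
    D ↦ A

A->AD, B->BC, C->D, D->A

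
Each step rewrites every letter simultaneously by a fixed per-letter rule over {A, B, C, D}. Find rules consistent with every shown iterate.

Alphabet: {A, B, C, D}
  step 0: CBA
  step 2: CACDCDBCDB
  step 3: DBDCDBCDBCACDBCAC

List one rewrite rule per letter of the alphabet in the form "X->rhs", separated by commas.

A->DC, B->AC, C->DB, D->C

  step 2 ⇒ step 3: CACDCDBCDB ⇒ DB·DC·DB·C·DB·C·AC·DB·C·AC
    A ↦ DC
    B ↦ AC
    C ↦ DB
    D ↦ C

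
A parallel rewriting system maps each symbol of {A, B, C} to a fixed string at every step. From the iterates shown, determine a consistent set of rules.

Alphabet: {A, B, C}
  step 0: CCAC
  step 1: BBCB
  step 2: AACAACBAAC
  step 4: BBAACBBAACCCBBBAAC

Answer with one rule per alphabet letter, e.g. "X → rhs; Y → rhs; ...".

A->C, B->AAC, C->B

  step 1 ⇒ step 2: BBCB ⇒ AAC·AAC·B·AAC
    B ↦ AAC
    C ↦ B
  step 0 ⇒ step 1: CCAC ⇒ B·B·C·B
    A ↦ C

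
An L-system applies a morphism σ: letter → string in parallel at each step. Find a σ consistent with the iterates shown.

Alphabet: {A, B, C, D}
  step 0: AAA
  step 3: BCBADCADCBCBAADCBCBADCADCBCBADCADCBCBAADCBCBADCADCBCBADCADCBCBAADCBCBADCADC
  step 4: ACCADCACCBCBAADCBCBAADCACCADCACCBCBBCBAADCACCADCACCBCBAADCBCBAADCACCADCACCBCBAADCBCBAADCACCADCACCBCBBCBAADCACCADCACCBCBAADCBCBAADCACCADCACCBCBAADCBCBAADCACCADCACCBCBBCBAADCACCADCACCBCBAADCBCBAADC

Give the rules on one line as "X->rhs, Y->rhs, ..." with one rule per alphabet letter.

  step 3 ⇒ step 4: BCBADCADCBCBAADCBCBADCADCBCBADCADCBCBAADCBCBADCADCBCBADCADCBCBAADCBCBADCADC ⇒ ACC·ADC·ACC·BCB·A·ADC·BCB·A·ADC·ACC·ADC·ACC·BCB·BCB·A·ADC·ACC·ADC·ACC·BCB·A·ADC·BCB·A·ADC·ACC·ADC·ACC·BCB·A·ADC·BCB·A·ADC·ACC·ADC·ACC·BCB·BCB·A·ADC·ACC·ADC·ACC·BCB·A·ADC·BCB·A·ADC·ACC·ADC·ACC·BCB·A·ADC·BCB·A·ADC·ACC·ADC·ACC·BCB·BCB·A·ADC·ACC·ADC·ACC·BCB·A·ADC·BCB·A·ADC
    A ↦ BCB
    B ↦ ACC
    C ↦ ADC
    D ↦ A

A->BCB, B->ACC, C->ADC, D->A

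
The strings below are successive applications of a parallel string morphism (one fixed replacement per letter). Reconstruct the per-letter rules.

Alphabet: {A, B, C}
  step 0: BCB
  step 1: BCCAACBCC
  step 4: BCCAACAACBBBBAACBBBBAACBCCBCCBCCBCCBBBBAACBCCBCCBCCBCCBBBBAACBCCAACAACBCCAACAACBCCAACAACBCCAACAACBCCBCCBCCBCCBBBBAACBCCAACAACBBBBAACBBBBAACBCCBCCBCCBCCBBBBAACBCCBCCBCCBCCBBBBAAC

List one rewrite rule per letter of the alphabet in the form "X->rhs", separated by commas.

  step 0 ⇒ step 1: BCB ⇒ BCC·AAC·BCC
    B ↦ BCC
    C ↦ AAC
    A ↦ BB  (constrained at step 1)

A->BB, B->BCC, C->AAC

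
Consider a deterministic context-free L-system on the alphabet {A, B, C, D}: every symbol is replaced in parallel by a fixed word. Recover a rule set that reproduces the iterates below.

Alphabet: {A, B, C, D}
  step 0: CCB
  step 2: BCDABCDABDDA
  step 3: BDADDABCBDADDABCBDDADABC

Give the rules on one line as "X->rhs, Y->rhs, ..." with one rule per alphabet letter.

A->BC, B->BD, C->AD, D->DA

  step 2 ⇒ step 3: BCDABCDABDDA ⇒ BD·AD·DA·BC·BD·AD·DA·BC·BD·DA·DA·BC
    A ↦ BC
    B ↦ BD
    C ↦ AD
    D ↦ DA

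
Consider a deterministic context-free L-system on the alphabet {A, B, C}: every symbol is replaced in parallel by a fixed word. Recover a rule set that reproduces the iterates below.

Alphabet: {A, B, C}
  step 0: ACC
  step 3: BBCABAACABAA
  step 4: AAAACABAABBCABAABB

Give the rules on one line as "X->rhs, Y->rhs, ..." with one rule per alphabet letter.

A->B, B->AA, C->CA

  step 3 ⇒ step 4: BBCABAACABAA ⇒ AA·AA·CA·B·AA·B·B·CA·B·AA·B·B
    A ↦ B
    B ↦ AA
    C ↦ CA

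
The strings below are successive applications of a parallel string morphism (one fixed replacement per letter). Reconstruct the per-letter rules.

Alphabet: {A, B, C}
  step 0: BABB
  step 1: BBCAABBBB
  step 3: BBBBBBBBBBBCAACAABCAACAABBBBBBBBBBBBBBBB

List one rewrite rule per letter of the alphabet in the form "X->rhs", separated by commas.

  step 0 ⇒ step 1: BABB ⇒ BB·CAA·BB·BB
    A ↦ CAA
    B ↦ BB
    C ↦ B  (constrained at step 1)

A->CAA, B->BB, C->B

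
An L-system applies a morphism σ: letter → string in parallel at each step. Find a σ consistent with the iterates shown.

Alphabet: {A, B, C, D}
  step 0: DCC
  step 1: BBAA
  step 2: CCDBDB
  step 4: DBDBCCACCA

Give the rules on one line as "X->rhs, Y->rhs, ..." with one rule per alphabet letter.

  step 1 ⇒ step 2: BBAA ⇒ C·C·DB·DB
    A ↦ DB
    B ↦ C
  step 0 ⇒ step 1: DCC ⇒ BB·A·A
    C ↦ A
  step 0 ⇒ step 1: DCC ⇒ BB·A·A
    D ↦ BB

A->DB, B->C, C->A, D->BB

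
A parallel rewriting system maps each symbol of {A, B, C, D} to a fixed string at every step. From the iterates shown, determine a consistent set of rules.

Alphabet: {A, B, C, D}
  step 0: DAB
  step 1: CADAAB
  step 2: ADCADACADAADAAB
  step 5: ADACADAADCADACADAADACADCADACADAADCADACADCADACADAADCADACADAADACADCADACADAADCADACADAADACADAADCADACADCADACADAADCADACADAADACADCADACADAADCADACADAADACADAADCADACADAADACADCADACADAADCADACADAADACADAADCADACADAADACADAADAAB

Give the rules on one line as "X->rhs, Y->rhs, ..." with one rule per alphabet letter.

  step 1 ⇒ step 2: CADAAB ⇒ ADC·ADA·C·ADA·ADA·AB
    A ↦ ADA
    B ↦ AB
    C ↦ ADC
    D ↦ C

A->ADA, B->AB, C->ADC, D->C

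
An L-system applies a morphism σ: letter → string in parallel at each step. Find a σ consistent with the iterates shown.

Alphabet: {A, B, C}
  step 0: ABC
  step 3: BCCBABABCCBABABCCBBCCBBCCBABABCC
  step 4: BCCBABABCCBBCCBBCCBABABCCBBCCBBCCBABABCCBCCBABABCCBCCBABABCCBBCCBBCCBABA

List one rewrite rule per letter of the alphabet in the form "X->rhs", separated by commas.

  step 3 ⇒ step 4: BCCBABABCCBABABCCBBCCBBCCBABABCC ⇒ BCC·BA·BA·BCC·B·BCC·B·BCC·BA·BA·BCC·B·BCC·B·BCC·BA·BA·BCC·BCC·BA·BA·BCC·BCC·BA·BA·BCC·B·BCC·B·BCC·BA·BA
    A ↦ B
    B ↦ BCC
    C ↦ BA

A->B, B->BCC, C->BA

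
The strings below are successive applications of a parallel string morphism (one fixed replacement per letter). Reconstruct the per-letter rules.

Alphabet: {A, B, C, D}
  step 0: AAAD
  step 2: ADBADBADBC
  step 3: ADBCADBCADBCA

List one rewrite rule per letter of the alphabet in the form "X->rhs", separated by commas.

  step 2 ⇒ step 3: ADBADBADBC ⇒ AD·B·C·AD·B·C·AD·B·C·A
    A ↦ AD
    B ↦ C
    C ↦ A
    D ↦ B

A->AD, B->C, C->A, D->B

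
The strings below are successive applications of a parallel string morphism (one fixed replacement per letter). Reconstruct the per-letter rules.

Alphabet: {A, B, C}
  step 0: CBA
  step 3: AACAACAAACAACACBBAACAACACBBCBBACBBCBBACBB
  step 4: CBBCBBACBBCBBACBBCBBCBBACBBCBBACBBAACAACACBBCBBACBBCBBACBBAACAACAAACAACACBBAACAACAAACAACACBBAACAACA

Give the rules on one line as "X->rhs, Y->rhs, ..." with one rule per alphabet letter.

A->CBB, B->ACA, C->A

  step 3 ⇒ step 4: AACAACAAACAACACBBAACAACACBBCBBACBBCBBACBB ⇒ CBB·CBB·A·CBB·CBB·A·CBB·CBB·CBB·A·CBB·CBB·A·CBB·A·ACA·ACA·CBB·CBB·A·CBB·CBB·A·CBB·A·ACA·ACA·A·ACA·ACA·CBB·A·ACA·ACA·A·ACA·ACA·CBB·A·ACA·ACA
    A ↦ CBB
    B ↦ ACA
    C ↦ A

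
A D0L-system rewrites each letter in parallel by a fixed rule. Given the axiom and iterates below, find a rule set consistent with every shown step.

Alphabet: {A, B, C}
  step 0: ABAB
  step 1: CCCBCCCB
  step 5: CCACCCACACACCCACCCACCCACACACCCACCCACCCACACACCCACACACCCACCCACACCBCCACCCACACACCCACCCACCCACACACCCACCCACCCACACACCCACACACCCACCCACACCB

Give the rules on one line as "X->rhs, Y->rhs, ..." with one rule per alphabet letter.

  step 0 ⇒ step 1: ABAB ⇒ CC·CB·CC·CB
    A ↦ CC
    B ↦ CB
    C ↦ AC  (constrained at step 1)

A->CC, B->CB, C->AC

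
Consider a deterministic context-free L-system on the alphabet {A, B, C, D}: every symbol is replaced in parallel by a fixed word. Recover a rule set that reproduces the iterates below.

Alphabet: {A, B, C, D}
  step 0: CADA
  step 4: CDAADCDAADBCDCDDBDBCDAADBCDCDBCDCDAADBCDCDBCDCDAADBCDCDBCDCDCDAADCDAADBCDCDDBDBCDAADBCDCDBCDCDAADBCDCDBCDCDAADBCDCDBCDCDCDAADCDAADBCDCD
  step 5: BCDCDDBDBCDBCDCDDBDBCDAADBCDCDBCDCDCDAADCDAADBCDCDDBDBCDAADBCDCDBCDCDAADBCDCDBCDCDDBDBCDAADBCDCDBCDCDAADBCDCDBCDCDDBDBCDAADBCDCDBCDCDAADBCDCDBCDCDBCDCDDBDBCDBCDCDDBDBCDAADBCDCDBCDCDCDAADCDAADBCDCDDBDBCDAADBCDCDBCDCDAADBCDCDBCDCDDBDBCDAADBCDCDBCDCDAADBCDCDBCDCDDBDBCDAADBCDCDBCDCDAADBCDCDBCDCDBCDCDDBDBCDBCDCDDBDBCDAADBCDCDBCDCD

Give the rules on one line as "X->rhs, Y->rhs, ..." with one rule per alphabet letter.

A->DB, B->AAD, C->BCD, D->CD

  step 4 ⇒ step 5: CDAADCDAADBCDCDDBDBCDAADBCDCDBCDCDAADBCDCDBCDCDAADBCDCDBCDCDCDAADCDAADBCDCDDBDBCDAADBCDCDBCDCDAADBCDCDBCDCDAADBCDCDBCDCDCDAADCDAADBCDCD ⇒ BCD·CD·DB·DB·CD·BCD·CD·DB·DB·CD·AAD·BCD·CD·BCD·CD·CD·AAD·CD·AAD·BCD·CD·DB·DB·CD·AAD·BCD·CD·BCD·CD·AAD·BCD·CD·BCD·CD·DB·DB·CD·AAD·BCD·CD·BCD·CD·AAD·BCD·CD·BCD·CD·DB·DB·CD·AAD·BCD·CD·BCD·CD·AAD·BCD·CD·BCD·CD·BCD·CD·DB·DB·CD·BCD·CD·DB·DB·CD·AAD·BCD·CD·BCD·CD·CD·AAD·CD·AAD·BCD·CD·DB·DB·CD·AAD·BCD·CD·BCD·CD·AAD·BCD·CD·BCD·CD·DB·DB·CD·AAD·BCD·CD·BCD·CD·AAD·BCD·CD·BCD·CD·DB·DB·CD·AAD·BCD·CD·BCD·CD·AAD·BCD·CD·BCD·CD·BCD·CD·DB·DB·CD·BCD·CD·DB·DB·CD·AAD·BCD·CD·BCD·CD
    A ↦ DB
    B ↦ AAD
    C ↦ BCD
    D ↦ CD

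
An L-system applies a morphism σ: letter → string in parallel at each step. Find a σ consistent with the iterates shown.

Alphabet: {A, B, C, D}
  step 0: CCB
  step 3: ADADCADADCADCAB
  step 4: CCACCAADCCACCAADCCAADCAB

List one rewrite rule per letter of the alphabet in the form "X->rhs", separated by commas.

  step 3 ⇒ step 4: ADADCADADCADCAB ⇒ C·CA·C·CA·AD·C·CA·C·CA·AD·C·CA·AD·C·AB
    A ↦ C
    B ↦ AB
    C ↦ AD
    D ↦ CA

A->C, B->AB, C->AD, D->CA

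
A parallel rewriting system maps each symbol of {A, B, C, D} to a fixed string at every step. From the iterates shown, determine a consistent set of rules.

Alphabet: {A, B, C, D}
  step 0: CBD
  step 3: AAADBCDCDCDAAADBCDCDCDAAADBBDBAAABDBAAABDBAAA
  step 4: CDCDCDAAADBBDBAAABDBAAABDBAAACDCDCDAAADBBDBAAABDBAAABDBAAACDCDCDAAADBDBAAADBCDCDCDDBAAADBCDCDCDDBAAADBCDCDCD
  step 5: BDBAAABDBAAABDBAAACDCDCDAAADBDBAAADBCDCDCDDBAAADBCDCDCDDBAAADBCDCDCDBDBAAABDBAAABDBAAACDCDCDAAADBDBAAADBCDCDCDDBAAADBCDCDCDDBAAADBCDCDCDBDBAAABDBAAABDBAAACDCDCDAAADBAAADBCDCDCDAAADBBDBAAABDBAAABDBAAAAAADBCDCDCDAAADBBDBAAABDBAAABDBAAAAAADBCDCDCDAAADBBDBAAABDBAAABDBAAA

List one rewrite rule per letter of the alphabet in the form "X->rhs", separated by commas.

A->CD, B->DB, C->BDB, D->AAA

  step 4 ⇒ step 5: CDCDCDAAADBBDBAAABDBAAABDBAAACDCDCDAAADBBDBAAABDBAAABDBAAACDCDCDAAADBDBAAADBCDCDCDDBAAADBCDCDCDDBAAADBCDCDCD ⇒ BDB·AAA·BDB·AAA·BDB·AAA·CD·CD·CD·AAA·DB·DB·AAA·DB·CD·CD·CD·DB·AAA·DB·CD·CD·CD·DB·AAA·DB·CD·CD·CD·BDB·AAA·BDB·AAA·BDB·AAA·CD·CD·CD·AAA·DB·DB·AAA·DB·CD·CD·CD·DB·AAA·DB·CD·CD·CD·DB·AAA·DB·CD·CD·CD·BDB·AAA·BDB·AAA·BDB·AAA·CD·CD·CD·AAA·DB·AAA·DB·CD·CD·CD·AAA·DB·BDB·AAA·BDB·AAA·BDB·AAA·AAA·DB·CD·CD·CD·AAA·DB·BDB·AAA·BDB·AAA·BDB·AAA·AAA·DB·CD·CD·CD·AAA·DB·BDB·AAA·BDB·AAA·BDB·AAA
    A ↦ CD
    B ↦ DB
    C ↦ BDB
    D ↦ AAA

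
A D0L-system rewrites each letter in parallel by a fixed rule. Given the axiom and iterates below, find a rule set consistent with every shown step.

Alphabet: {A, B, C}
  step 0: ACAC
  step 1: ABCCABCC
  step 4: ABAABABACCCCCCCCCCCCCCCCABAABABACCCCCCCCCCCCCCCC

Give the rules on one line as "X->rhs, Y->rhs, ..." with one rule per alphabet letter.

  step 0 ⇒ step 1: ACAC ⇒ AB·CC·AB·CC
    A ↦ AB
    C ↦ CC
    B ↦ A  (constrained at step 1)

A->AB, B->A, C->CC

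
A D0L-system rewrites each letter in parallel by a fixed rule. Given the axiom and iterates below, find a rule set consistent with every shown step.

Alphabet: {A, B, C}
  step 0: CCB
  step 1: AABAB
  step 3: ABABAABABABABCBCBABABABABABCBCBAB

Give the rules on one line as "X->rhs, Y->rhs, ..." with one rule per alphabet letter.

  step 0 ⇒ step 1: CCB ⇒ A·A·BAB
    B ↦ BAB
    C ↦ A
    A ↦ CBC  (constrained at step 1)

A->CBC, B->BAB, C->A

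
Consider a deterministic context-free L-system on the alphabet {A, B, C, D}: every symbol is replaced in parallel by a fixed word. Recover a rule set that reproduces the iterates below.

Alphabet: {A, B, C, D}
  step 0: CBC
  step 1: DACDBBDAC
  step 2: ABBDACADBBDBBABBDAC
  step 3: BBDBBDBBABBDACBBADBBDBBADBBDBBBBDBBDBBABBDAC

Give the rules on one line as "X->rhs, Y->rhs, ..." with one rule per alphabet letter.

A->BB, B->DBB, C->DAC, D->A

  step 2 ⇒ step 3: ABBDACADBBDBBABBDAC ⇒ BB·DBB·DBB·A·BB·DAC·BB·A·DBB·DBB·A·DBB·DBB·BB·DBB·DBB·A·BB·DAC
    A ↦ BB
    B ↦ DBB
    C ↦ DAC
    D ↦ A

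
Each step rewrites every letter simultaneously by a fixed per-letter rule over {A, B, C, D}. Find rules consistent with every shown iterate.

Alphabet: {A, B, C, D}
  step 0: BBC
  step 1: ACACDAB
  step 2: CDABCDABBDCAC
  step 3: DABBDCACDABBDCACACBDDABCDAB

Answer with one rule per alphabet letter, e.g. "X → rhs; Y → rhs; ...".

A->C, B->AC, C->DAB, D->BD

  step 2 ⇒ step 3: CDABCDABBDCAC ⇒ DAB·BD·C·AC·DAB·BD·C·AC·AC·BD·DAB·C·DAB
    A ↦ C
    B ↦ AC
    C ↦ DAB
    D ↦ BD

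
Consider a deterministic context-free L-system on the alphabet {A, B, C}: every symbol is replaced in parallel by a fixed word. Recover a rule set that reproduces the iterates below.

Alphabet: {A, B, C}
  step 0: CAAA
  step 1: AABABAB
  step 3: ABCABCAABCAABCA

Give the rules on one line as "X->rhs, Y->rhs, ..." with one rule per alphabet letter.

A->AB, B->C, C->A

  step 0 ⇒ step 1: CAAA ⇒ A·AB·AB·AB
    A ↦ AB
    C ↦ A
    B ↦ C  (constrained at step 1)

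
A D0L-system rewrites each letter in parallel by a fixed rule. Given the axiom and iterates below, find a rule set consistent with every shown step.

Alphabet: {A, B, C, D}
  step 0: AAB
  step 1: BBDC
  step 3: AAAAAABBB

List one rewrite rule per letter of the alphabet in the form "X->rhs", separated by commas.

A->B, B->DC, C->AA, D->A

  step 0 ⇒ step 1: AAB ⇒ B·B·DC
    A ↦ B
    B ↦ DC
    C ↦ AA  (constrained at step 1)
    D ↦ A  (constrained at step 1)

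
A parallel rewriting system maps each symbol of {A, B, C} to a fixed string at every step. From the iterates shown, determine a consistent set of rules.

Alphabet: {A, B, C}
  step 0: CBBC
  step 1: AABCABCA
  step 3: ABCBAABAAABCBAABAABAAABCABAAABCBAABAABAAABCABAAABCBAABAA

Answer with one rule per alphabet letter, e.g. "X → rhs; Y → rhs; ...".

A->BAA, B->ABC, C->A

  step 0 ⇒ step 1: CBBC ⇒ A·ABC·ABC·A
    B ↦ ABC
    C ↦ A
    A ↦ BAA  (constrained at step 1)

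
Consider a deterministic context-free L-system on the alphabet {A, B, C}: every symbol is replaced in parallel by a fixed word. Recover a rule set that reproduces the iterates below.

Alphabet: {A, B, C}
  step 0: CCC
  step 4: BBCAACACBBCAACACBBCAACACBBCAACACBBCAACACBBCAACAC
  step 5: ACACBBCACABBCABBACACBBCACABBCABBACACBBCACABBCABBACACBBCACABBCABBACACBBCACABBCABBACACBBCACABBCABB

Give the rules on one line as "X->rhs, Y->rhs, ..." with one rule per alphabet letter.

A->CA, B->AC, C->BB

  step 4 ⇒ step 5: BBCAACACBBCAACACBBCAACACBBCAACACBBCAACACBBCAACAC ⇒ AC·AC·BB·CA·CA·BB·CA·BB·AC·AC·BB·CA·CA·BB·CA·BB·AC·AC·BB·CA·CA·BB·CA·BB·AC·AC·BB·CA·CA·BB·CA·BB·AC·AC·BB·CA·CA·BB·CA·BB·AC·AC·BB·CA·CA·BB·CA·BB
    A ↦ CA
    B ↦ AC
    C ↦ BB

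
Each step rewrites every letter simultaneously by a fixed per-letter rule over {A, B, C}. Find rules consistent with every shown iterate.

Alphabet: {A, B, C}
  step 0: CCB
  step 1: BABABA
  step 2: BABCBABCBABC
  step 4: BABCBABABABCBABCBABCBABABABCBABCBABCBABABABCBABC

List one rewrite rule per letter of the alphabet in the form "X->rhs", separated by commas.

  step 1 ⇒ step 2: BABABA ⇒ BA·BC·BA·BC·BA·BC
    A ↦ BC
    B ↦ BA
  step 0 ⇒ step 1: CCB ⇒ BA·BA·BA
    C ↦ BA

A->BC, B->BA, C->BA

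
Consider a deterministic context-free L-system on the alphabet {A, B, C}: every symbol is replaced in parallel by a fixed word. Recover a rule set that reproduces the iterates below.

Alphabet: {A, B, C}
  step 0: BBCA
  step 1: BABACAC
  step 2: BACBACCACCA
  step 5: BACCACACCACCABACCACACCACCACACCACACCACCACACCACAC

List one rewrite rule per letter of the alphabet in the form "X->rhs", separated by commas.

  step 1 ⇒ step 2: BABACAC ⇒ BA·C·BA·C·CA·C·CA
    A ↦ C
    B ↦ BA
    C ↦ CA

A->C, B->BA, C->CA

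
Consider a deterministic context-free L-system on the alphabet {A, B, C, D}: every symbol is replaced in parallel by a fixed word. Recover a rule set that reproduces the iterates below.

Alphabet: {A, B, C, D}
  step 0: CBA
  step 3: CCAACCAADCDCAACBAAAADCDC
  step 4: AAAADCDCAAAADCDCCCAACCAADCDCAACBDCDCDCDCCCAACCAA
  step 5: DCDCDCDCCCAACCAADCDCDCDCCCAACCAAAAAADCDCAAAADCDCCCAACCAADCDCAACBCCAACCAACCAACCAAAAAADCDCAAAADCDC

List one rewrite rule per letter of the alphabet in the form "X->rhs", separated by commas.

  step 4 ⇒ step 5: AAAADCDCAAAADCDCCCAACCAADCDCAACBDCDCDCDCCCAACCAA ⇒ DC·DC·DC·DC·CC·AA·CC·AA·DC·DC·DC·DC·CC·AA·CC·AA·AA·AA·DC·DC·AA·AA·DC·DC·CC·AA·CC·AA·DC·DC·AA·CB·CC·AA·CC·AA·CC·AA·CC·AA·AA·AA·DC·DC·AA·AA·DC·DC
    A ↦ DC
    B ↦ CB
    C ↦ AA
    D ↦ CC

A->DC, B->CB, C->AA, D->CC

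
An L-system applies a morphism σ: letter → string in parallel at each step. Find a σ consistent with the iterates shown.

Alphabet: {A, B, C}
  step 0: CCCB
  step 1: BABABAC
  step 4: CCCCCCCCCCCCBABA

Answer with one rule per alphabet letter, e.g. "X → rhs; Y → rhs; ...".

  step 0 ⇒ step 1: CCCB ⇒ BA·BA·BA·C
    B ↦ C
    C ↦ BA
    A ↦ C  (constrained at step 1)

A->C, B->C, C->BA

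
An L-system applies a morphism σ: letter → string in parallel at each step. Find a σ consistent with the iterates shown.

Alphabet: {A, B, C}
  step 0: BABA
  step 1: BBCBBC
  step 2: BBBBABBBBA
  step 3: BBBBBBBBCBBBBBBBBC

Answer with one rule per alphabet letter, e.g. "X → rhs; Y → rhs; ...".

A->C, B->BB, C->A

  step 2 ⇒ step 3: BBBBABBBBA ⇒ BB·BB·BB·BB·C·BB·BB·BB·BB·C
    A ↦ C
    B ↦ BB
  step 1 ⇒ step 2: BBCBBC ⇒ BB·BB·A·BB·BB·A
    C ↦ A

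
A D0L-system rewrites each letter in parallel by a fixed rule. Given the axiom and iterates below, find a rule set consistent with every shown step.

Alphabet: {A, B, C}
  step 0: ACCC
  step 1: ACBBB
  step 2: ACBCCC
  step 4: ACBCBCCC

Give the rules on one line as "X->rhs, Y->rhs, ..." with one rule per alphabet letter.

A->AC, B->C, C->B

  step 1 ⇒ step 2: ACBBB ⇒ AC·B·C·C·C
    A ↦ AC
    B ↦ C
    C ↦ B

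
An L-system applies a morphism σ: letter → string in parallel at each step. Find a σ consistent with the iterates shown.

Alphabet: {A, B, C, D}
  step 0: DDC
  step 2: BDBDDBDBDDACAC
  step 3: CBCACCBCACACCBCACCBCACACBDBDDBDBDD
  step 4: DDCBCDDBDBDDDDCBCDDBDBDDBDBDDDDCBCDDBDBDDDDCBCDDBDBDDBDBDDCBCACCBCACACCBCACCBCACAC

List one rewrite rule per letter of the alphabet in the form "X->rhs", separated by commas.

  step 3 ⇒ step 4: CBCACCBCACACCBCACCBCACACBDBDDBDBDD ⇒ DD·CBC·DD·BDB·DD·DD·CBC·DD·BDB·DD·BDB·DD·DD·CBC·DD·BDB·DD·DD·CBC·DD·BDB·DD·BDB·DD·CBC·AC·CBC·AC·AC·CBC·AC·CBC·AC·AC
    A ↦ BDB
    B ↦ CBC
    C ↦ DD
    D ↦ AC

A->BDB, B->CBC, C->DD, D->AC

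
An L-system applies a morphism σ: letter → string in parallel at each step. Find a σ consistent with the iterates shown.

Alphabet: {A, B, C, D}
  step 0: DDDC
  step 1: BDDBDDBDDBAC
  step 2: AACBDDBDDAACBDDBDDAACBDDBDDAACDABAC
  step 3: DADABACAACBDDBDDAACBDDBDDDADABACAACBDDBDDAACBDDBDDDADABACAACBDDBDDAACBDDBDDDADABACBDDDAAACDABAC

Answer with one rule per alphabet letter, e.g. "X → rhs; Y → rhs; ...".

  step 2 ⇒ step 3: AACBDDBDDAACBDDBDDAACBDDBDDAACDABAC ⇒ DA·DA·BAC·AAC·BDD·BDD·AAC·BDD·BDD·DA·DA·BAC·AAC·BDD·BDD·AAC·BDD·BDD·DA·DA·BAC·AAC·BDD·BDD·AAC·BDD·BDD·DA·DA·BAC·BDD·DA·AAC·DA·BAC
    A ↦ DA
    B ↦ AAC
    C ↦ BAC
    D ↦ BDD

A->DA, B->AAC, C->BAC, D->BDD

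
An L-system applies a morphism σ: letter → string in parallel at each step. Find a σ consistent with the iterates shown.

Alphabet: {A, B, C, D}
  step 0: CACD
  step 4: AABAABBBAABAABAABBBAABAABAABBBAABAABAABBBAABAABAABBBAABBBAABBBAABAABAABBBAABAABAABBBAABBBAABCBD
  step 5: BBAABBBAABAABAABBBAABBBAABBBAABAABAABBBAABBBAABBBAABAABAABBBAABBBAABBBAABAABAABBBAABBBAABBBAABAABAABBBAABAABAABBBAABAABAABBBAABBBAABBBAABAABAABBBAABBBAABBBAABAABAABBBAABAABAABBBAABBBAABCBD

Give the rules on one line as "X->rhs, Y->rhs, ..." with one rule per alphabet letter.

A->B, B->AAB, C->BB, D->CBD

  step 4 ⇒ step 5: AABAABBBAABAABAABBBAABAABAABBBAABAABAABBBAABAABAABBBAABBBAABBBAABAABAABBBAABAABAABBBAABBBAABCBD ⇒ B·B·AAB·B·B·AAB·AAB·AAB·B·B·AAB·B·B·AAB·B·B·AAB·AAB·AAB·B·B·AAB·B·B·AAB·B·B·AAB·AAB·AAB·B·B·AAB·B·B·AAB·B·B·AAB·AAB·AAB·B·B·AAB·B·B·AAB·B·B·AAB·AAB·AAB·B·B·AAB·AAB·AAB·B·B·AAB·AAB·AAB·B·B·AAB·B·B·AAB·B·B·AAB·AAB·AAB·B·B·AAB·B·B·AAB·B·B·AAB·AAB·AAB·B·B·AAB·AAB·AAB·B·B·AAB·BB·AAB·CBD
    A ↦ B
    B ↦ AAB
    C ↦ BB
    D ↦ CBD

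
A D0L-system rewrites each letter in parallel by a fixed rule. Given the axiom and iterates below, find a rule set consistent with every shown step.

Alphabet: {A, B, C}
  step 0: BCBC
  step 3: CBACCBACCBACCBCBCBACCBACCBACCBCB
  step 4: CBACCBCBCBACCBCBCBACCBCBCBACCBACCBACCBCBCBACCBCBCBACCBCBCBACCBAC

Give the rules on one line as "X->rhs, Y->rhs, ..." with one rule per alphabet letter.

A->CB, B->AC, C->CB

  step 3 ⇒ step 4: CBACCBACCBACCBCBCBACCBACCBACCBCB ⇒ CB·AC·CB·CB·CB·AC·CB·CB·CB·AC·CB·CB·CB·AC·CB·AC·CB·AC·CB·CB·CB·AC·CB·CB·CB·AC·CB·CB·CB·AC·CB·AC
    A ↦ CB
    B ↦ AC
    C ↦ CB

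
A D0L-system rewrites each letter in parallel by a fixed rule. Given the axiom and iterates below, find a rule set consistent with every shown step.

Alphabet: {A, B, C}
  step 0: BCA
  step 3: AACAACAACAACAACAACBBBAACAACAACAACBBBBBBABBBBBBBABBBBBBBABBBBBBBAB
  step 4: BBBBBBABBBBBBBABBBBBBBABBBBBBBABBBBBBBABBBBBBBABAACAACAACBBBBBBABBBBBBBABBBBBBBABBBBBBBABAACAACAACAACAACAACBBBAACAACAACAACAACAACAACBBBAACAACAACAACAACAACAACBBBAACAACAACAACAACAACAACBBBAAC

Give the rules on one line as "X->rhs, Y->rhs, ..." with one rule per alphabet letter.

A->BBB, B->AAC, C->AB

  step 3 ⇒ step 4: AACAACAACAACAACAACBBBAACAACAACAACBBBBBBABBBBBBBABBBBBBBABBBBBBBAB ⇒ BBB·BBB·AB·BBB·BBB·AB·BBB·BBB·AB·BBB·BBB·AB·BBB·BBB·AB·BBB·BBB·AB·AAC·AAC·AAC·BBB·BBB·AB·BBB·BBB·AB·BBB·BBB·AB·BBB·BBB·AB·AAC·AAC·AAC·AAC·AAC·AAC·BBB·AAC·AAC·AAC·AAC·AAC·AAC·AAC·BBB·AAC·AAC·AAC·AAC·AAC·AAC·AAC·BBB·AAC·AAC·AAC·AAC·AAC·AAC·AAC·BBB·AAC
    A ↦ BBB
    B ↦ AAC
    C ↦ AB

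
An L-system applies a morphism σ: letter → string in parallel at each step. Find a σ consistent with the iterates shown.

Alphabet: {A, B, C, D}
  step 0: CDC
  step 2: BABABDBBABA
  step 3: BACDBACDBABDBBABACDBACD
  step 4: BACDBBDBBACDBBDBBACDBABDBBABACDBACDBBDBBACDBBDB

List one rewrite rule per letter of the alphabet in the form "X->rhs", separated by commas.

A->CD, B->BA, C->B, D->BDB

  step 3 ⇒ step 4: BACDBACDBABDBBABACDBACD ⇒ BA·CD·B·BDB·BA·CD·B·BDB·BA·CD·BA·BDB·BA·BA·CD·BA·CD·B·BDB·BA·CD·B·BDB
    A ↦ CD
    B ↦ BA
    C ↦ B
    D ↦ BDB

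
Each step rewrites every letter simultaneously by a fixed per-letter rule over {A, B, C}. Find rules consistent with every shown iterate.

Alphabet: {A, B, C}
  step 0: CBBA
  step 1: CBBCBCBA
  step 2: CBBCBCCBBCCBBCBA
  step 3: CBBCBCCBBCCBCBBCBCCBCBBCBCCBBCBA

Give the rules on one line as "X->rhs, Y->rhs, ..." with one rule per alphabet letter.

  step 2 ⇒ step 3: CBBCBCCBBCCBBCBA ⇒ CB·BC·BC·CB·BC·CB·CB·BC·BC·CB·CB·BC·BC·CB·BC·BA
    A ↦ BA
    B ↦ BC
    C ↦ CB

A->BA, B->BC, C->CB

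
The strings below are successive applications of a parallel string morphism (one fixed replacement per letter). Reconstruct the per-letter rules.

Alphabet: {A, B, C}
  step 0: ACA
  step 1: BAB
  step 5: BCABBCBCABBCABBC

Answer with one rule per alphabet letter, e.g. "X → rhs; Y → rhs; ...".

A->B, B->BC, C->A

  step 0 ⇒ step 1: ACA ⇒ B·A·B
    A ↦ B
    C ↦ A
    B ↦ BC  (constrained at step 1)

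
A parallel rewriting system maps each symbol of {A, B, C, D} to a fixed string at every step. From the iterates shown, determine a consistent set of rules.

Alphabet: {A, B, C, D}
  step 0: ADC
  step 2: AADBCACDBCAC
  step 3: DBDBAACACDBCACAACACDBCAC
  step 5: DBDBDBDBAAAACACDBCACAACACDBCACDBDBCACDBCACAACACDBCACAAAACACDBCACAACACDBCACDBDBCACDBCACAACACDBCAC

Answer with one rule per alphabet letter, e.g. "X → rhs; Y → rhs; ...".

  step 2 ⇒ step 3: AADBCACDBCAC ⇒ DB·DB·A·A·CAC·DB·CAC·A·A·CAC·DB·CAC
    A ↦ DB
    B ↦ A
    C ↦ CAC
    D ↦ A

A->DB, B->A, C->CAC, D->A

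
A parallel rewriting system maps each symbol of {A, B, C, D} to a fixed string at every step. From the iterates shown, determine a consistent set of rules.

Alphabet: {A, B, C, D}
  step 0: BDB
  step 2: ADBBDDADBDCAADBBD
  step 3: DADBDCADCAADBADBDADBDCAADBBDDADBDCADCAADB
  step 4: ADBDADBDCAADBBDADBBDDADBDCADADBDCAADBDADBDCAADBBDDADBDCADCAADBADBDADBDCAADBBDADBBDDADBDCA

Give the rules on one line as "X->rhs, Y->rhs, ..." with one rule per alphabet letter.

  step 3 ⇒ step 4: DADBDCADCAADBADBDADBDCAADBBDDADBDCADCAADB ⇒ ADB·D·ADB·DCA·ADB·B·D·ADB·B·D·D·ADB·DCA·D·ADB·DCA·ADB·D·ADB·DCA·ADB·B·D·D·ADB·DCA·DCA·ADB·ADB·D·ADB·DCA·ADB·B·D·ADB·B·D·D·ADB·DCA
    A ↦ D
    B ↦ DCA
    C ↦ B
    D ↦ ADB

A->D, B->DCA, C->B, D->ADB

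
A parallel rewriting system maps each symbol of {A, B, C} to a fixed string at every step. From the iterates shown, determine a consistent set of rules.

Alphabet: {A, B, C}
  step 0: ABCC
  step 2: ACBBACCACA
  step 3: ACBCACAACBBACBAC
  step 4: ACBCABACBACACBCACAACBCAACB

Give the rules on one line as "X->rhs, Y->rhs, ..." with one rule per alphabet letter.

  step 3 ⇒ step 4: ACBCACAACBBACBAC ⇒ AC·B·CA·B·AC·B·AC·AC·B·CA·CA·AC·B·CA·AC·B
    A ↦ AC
    B ↦ CA
    C ↦ B

A->AC, B->CA, C->B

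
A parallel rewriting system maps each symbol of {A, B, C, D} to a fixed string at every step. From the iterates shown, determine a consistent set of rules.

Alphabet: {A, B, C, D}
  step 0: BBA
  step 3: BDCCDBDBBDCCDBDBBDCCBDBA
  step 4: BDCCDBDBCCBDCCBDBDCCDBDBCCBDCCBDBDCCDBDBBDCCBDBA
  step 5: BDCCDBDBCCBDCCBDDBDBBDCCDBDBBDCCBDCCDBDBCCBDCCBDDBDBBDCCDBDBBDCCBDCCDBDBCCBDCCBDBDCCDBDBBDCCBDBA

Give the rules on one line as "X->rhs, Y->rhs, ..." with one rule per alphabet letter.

  step 4 ⇒ step 5: BDCCDBDBCCBDCCBDBDCCDBDBCCBDCCBDBDCCDBDBBDCCBDBA ⇒ BD·CC·DB·DB·CC·BD·CC·BD·DB·DB·BD·CC·DB·DB·BD·CC·BD·CC·DB·DB·CC·BD·CC·BD·DB·DB·BD·CC·DB·DB·BD·CC·BD·CC·DB·DB·CC·BD·CC·BD·BD·CC·DB·DB·BD·CC·BD·BA
    A ↦ BA
    B ↦ BD
    C ↦ DB
    D ↦ CC

A->BA, B->BD, C->DB, D->CC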